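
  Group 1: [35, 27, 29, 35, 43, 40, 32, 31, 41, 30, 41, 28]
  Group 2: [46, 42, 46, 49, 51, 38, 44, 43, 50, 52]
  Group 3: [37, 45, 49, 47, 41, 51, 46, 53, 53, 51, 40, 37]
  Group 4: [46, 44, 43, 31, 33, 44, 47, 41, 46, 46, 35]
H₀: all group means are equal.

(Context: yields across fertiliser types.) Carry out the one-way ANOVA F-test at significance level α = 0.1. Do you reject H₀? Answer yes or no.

reject H₀: yes

Group means [34.33, 46.10, 45.83, 41.45], grand mean 41.756
SSB = Σnᵢ(x̄ᵢ−x̄)² = 1050.351; SSW = ΣΣ(x−x̄ᵢ)² = 1245.961
MSB = 1050.351/3 = 350.1168; MSW = 1245.961/41 = 30.3893
F = MSB/MSW = 11.5211
df = (3, 41)
p-value (upper-tail) = 0.00001
At α=0.1: p < α → reject H₀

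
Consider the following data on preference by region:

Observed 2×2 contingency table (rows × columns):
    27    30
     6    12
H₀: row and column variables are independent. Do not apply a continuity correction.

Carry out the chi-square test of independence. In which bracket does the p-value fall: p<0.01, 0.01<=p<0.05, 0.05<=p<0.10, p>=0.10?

Row totals [57, 18], col totals [33, 42], n=75
χ² = (27−25.08)²/25.08 + (30−31.92)²/31.92 + (6−7.92)²/7.92 + (12−10.08)²/10.08 = 1.0936
df = 1
p-value (upper-tail) = 0.29567
→ bracket: p>=0.10

p-value bracket: p>=0.10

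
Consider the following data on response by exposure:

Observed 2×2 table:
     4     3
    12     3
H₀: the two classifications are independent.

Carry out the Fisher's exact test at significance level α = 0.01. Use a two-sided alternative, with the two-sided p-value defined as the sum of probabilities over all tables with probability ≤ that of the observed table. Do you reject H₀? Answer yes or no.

Margins: r₁=7, r₂=15, c₁=16, c₂=6, n=22
p_obs = C(7,4)·C(15,12)/C(22,16); sum pmf over tables with pmf ≤ p_obs
p-value (two-sided) = 0.33408
At α=0.01: p ≥ α → fail to reject H₀

reject H₀: no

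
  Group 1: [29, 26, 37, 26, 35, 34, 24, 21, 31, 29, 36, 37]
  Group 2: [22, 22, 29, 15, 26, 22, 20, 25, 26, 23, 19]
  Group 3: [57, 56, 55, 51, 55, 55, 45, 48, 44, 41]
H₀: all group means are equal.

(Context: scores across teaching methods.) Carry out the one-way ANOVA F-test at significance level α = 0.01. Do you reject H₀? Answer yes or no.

Group means [30.42, 22.64, 50.70], grand mean 33.970
SSB = Σnᵢ(x̄ᵢ−x̄)² = 4363.408; SSW = ΣΣ(x−x̄ᵢ)² = 775.562
MSB = 4363.408/2 = 2181.7038; MSW = 775.562/30 = 25.8521
F = MSB/MSW = 84.3918
df = (2, 30)
p-value (upper-tail) = 0.00000
At α=0.01: p < α → reject H₀

reject H₀: yes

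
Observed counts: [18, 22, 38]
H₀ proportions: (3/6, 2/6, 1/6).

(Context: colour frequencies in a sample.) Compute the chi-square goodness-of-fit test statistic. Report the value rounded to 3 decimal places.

test statistic = 60.000

n = 78; E_i = n·p_i = [39.00, 26.00, 13.00]
χ² = (18−39.00)²/39.00 + (22−26.00)²/26.00 + (38−13.00)²/13.00 = 60.0000
df = 2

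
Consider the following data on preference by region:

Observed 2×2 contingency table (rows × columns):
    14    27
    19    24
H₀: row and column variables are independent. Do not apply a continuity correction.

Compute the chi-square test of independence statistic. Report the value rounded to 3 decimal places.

Row totals [41, 43], col totals [33, 51], n=84
χ² = (14−16.11)²/16.11 + (27−24.89)²/24.89 + (19−16.89)²/16.89 + (24−26.11)²/26.11 = 0.8869
df = 1

test statistic = 0.887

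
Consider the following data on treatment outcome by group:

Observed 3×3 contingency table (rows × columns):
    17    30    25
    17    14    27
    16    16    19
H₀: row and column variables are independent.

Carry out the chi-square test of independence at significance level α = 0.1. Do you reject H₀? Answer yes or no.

reject H₀: no

Row totals [72, 58, 51], col totals [50, 60, 71], n=181
χ² = (17−19.89)²/19.89 + (30−23.87)²/23.87 + (25−28.24)²/28.24 + (17−16.02)²/16.02 + (14−19.23)²/19.23 + (27−22.75)²/22.75 + (16−14.09)²/14.09 + (16−16.91)²/16.91 + (19−20.01)²/20.01 = 5.0002
df = 4
p-value (upper-tail) = 0.28727
At α=0.1: p ≥ α → fail to reject H₀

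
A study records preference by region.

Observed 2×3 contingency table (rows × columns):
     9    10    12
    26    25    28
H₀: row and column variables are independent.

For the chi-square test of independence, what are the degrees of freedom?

degrees of freedom = 2

df = (r−1)(c−1) = (2−1)·(3−1) = 2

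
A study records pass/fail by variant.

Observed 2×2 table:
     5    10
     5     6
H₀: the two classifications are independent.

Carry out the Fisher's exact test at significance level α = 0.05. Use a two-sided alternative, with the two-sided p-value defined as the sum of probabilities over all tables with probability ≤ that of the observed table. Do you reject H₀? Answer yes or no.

reject H₀: no

Margins: r₁=15, r₂=11, c₁=10, c₂=16, n=26
p_obs = C(15,5)·C(11,5)/C(26,10); sum pmf over tables with pmf ≤ p_obs
p-value (two-sided) = 0.68906
At α=0.05: p ≥ α → fail to reject H₀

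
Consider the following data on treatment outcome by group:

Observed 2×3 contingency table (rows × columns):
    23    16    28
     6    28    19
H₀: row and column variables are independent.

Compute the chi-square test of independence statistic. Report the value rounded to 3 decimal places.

Row totals [67, 53], col totals [29, 44, 47], n=120
χ² = (23−16.19)²/16.19 + (16−24.57)²/24.57 + (28−26.24)²/26.24 + (6−12.81)²/12.81 + (28−19.43)²/19.43 + (19−20.76)²/20.76 = 13.5122
df = 2

test statistic = 13.512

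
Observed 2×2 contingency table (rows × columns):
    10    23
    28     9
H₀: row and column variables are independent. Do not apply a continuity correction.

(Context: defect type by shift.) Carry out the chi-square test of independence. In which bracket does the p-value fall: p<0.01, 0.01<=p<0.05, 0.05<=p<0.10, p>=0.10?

p-value bracket: p<0.01

Row totals [33, 37], col totals [38, 32], n=70
χ² = (10−17.91)²/17.91 + (23−15.09)²/15.09 + (28−20.09)²/20.09 + (9−16.91)²/16.91 = 14.4700
df = 1
p-value (upper-tail) = 0.00014
→ bracket: p<0.01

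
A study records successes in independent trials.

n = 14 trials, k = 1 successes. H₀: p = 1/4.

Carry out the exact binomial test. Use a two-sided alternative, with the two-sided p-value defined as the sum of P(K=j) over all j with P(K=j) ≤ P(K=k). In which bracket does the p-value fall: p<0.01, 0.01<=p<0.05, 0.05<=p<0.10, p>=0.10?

Exact binomial: n=14, k=1, p₀=1/4=0.2500
P(X=j) = C(n,j)·p₀^j·(1−p₀)^(n−j); p = Σ P(X=j) over j with P(X=j) ≤ P(X=1)
p-value (two-sided) = 0.21264
→ bracket: p>=0.10

p-value bracket: p>=0.10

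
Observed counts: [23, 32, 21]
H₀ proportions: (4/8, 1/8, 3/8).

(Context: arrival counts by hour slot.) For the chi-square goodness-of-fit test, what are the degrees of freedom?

df = k − 1 = 3 − 1 = 2

degrees of freedom = 2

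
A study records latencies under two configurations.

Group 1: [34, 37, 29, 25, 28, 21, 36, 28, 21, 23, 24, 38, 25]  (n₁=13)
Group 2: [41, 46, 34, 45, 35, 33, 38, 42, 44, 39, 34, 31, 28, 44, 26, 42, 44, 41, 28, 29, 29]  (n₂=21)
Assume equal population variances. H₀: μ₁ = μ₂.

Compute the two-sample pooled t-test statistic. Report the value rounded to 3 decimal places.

x̄₁=28.385, s₁=6.035, n₁=13
x̄₂=36.810, s₂=6.570, n₂=21
s_p² = [12·6.035² + 20·6.570²]/32 = 40.6348
SE = √(s_p²·(1/13+1/21)) = 2.2496
t = (28.385−36.810)/2.2496 = -3.7451
df = 32

test statistic = -3.745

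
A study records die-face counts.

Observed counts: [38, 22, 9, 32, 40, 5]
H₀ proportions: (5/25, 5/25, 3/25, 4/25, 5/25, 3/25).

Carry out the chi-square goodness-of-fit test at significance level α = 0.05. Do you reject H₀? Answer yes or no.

n = 146; E_i = n·p_i = [29.20, 29.20, 17.52, 23.36, 29.20, 17.52]
χ² = (38−29.20)²/29.20 + (22−29.20)²/29.20 + (9−17.52)²/17.52 + (32−23.36)²/23.36 + (40−29.20)²/29.20 + (5−17.52)²/17.52 = 24.7078
df = 5
p-value (upper-tail) = 0.00016
At α=0.05: p < α → reject H₀

reject H₀: yes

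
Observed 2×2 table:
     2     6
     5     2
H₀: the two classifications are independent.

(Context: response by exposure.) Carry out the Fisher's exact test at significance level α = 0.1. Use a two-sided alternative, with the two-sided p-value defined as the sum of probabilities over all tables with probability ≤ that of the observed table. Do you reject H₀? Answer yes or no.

reject H₀: no

Margins: r₁=8, r₂=7, c₁=7, c₂=8, n=15
p_obs = C(8,2)·C(7,5)/C(15,7); sum pmf over tables with pmf ≤ p_obs
p-value (two-sided) = 0.13193
At α=0.1: p ≥ α → fail to reject H₀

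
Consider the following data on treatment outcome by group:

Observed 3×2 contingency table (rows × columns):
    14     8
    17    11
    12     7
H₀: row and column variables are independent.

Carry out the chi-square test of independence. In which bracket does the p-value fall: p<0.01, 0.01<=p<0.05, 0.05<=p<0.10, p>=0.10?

Row totals [22, 28, 19], col totals [43, 26], n=69
χ² = (14−13.71)²/13.71 + (8−8.29)²/8.29 + (17−17.45)²/17.45 + (11−10.55)²/10.55 + (12−11.84)²/11.84 + (7−7.16)²/7.16 = 0.0527
df = 2
p-value (upper-tail) = 0.97401
→ bracket: p>=0.10

p-value bracket: p>=0.10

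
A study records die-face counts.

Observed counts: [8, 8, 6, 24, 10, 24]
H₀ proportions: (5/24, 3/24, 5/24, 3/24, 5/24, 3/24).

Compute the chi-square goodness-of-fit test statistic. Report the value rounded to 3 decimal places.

n = 80; E_i = n·p_i = [16.67, 10.00, 16.67, 10.00, 16.67, 10.00]
χ² = (8−16.67)²/16.67 + (8−10.00)²/10.00 + (6−16.67)²/16.67 + (24−10.00)²/10.00 + (10−16.67)²/16.67 + (24−10.00)²/10.00 = 53.6000
df = 5

test statistic = 53.600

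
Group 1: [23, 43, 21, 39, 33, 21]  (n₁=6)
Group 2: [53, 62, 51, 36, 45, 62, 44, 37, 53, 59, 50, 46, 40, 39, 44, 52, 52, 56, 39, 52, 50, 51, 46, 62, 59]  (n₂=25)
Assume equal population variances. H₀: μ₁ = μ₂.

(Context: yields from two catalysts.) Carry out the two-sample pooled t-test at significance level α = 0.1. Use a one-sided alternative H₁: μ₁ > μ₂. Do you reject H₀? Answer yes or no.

reject H₀: no

x̄₁=30.000, s₁=9.695, n₁=6
x̄₂=49.600, s₂=7.890, n₂=25
s_p² = [5·9.695² + 24·7.890²]/29 = 67.7241
SE = √(s_p²·(1/6+1/25)) = 3.7412
t = (30.000−49.600)/3.7412 = -5.2390
df = 29
p-value (one-sided, H₁ greater) = 0.99999
At α=0.1: p ≥ α → fail to reject H₀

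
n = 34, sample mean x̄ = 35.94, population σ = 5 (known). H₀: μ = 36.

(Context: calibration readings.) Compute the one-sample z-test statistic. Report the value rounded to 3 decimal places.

test statistic = -0.070

SE = σ/√n = 5/√34 = 0.8575
z = (x̄−μ₀)/SE = (35.94−36)/0.8575 = -0.0700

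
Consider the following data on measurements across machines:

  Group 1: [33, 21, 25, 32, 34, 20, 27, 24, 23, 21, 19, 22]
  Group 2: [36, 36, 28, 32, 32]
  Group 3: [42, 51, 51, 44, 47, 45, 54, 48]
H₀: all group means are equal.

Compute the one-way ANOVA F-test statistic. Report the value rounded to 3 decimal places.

test statistic = 58.484

Group means [25.08, 32.80, 47.75], grand mean 33.880
SSB = Σnᵢ(x̄ᵢ−x̄)² = 2473.423; SSW = ΣΣ(x−x̄ᵢ)² = 465.217
MSB = 2473.423/2 = 1236.7117; MSW = 465.217/22 = 21.1462
F = MSB/MSW = 58.4838
df = (2, 22)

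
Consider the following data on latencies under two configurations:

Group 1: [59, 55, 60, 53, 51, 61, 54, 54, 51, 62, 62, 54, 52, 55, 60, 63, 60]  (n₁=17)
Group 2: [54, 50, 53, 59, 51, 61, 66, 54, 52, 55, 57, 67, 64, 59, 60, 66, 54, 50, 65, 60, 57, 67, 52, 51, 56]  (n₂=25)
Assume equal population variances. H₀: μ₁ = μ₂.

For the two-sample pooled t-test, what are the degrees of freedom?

df = n₁ + n₂ − 2 = 17 + 25 − 2 = 40

degrees of freedom = 40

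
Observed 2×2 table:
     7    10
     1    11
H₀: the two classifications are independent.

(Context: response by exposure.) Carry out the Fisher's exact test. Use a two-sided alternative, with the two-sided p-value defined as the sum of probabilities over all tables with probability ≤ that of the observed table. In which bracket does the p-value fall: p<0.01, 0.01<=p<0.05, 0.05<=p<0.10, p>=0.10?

Margins: r₁=17, r₂=12, c₁=8, c₂=21, n=29
p_obs = C(17,7)·C(12,1)/C(29,8); sum pmf over tables with pmf ≤ p_obs
p-value (two-sided) = 0.09257
→ bracket: 0.05<=p<0.10

p-value bracket: 0.05<=p<0.10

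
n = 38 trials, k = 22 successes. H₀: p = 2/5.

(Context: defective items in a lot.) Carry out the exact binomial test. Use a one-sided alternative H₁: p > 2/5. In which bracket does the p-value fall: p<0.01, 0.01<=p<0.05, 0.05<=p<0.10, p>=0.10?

Exact binomial: n=38, k=22, p₀=2/5=0.4000
P(X≥22) from Σ C(n,i)·p₀^i·(1−p₀)^(n−i)
p-value (one-sided, H₁ greater) = 0.01946
→ bracket: 0.01<=p<0.05

p-value bracket: 0.01<=p<0.05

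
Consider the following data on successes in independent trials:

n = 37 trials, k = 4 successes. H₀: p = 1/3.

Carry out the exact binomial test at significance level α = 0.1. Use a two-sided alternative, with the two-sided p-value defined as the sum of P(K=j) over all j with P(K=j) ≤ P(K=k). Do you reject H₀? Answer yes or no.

reject H₀: yes

Exact binomial: n=37, k=4, p₀=1/3=0.3333
P(X=j) = C(n,j)·p₀^j·(1−p₀)^(n−j); p = Σ P(X=j) over j with P(X=j) ≤ P(X=4)
p-value (two-sided) = 0.00260
At α=0.1: p < α → reject H₀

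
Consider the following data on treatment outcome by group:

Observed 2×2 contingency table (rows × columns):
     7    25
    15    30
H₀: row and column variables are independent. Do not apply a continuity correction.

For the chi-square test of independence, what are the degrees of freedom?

df = (r−1)(c−1) = (2−1)·(2−1) = 1

degrees of freedom = 1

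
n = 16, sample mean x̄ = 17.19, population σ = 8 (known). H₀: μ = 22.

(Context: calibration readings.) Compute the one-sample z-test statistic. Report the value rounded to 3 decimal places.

test statistic = -2.405

SE = σ/√n = 8/√16 = 2.0000
z = (x̄−μ₀)/SE = (17.19−22)/2.0000 = -2.4050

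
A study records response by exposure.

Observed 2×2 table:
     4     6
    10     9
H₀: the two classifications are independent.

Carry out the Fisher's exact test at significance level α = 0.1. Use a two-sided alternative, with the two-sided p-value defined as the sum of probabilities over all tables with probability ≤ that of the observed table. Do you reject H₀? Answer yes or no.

reject H₀: no

Margins: r₁=10, r₂=19, c₁=14, c₂=15, n=29
p_obs = C(10,4)·C(19,10)/C(29,14); sum pmf over tables with pmf ≤ p_obs
p-value (two-sided) = 0.69985
At α=0.1: p ≥ α → fail to reject H₀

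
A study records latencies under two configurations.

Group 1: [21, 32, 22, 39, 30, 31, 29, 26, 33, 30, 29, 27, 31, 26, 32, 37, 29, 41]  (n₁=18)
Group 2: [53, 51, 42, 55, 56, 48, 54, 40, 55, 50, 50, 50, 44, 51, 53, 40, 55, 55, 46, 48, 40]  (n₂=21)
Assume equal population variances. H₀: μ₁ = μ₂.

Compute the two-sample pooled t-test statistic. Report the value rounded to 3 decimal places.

test statistic = -11.167

x̄₁=30.278, s₁=5.188, n₁=18
x̄₂=49.333, s₂=5.416, n₂=21
s_p² = [17·5.188² + 20·5.416²]/37 = 28.2237
SE = √(s_p²·(1/18+1/21)) = 1.7064
t = (30.278−49.333)/1.7064 = -11.1668
df = 37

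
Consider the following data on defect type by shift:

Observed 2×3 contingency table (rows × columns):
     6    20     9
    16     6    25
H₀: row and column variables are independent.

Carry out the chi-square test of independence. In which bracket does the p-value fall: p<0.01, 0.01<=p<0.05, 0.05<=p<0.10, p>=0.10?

Row totals [35, 47], col totals [22, 26, 34], n=82
χ² = (6−9.39)²/9.39 + (20−11.10)²/11.10 + (9−14.51)²/14.51 + (16−12.61)²/12.61 + (6−14.90)²/14.90 + (25−19.49)²/19.49 = 18.2480
df = 2
p-value (upper-tail) = 0.00011
→ bracket: p<0.01

p-value bracket: p<0.01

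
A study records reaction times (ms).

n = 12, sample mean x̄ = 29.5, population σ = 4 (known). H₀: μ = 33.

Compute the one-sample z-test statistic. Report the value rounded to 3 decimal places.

test statistic = -3.031

SE = σ/√n = 4/√12 = 1.1547
z = (x̄−μ₀)/SE = (29.5−33)/1.1547 = -3.0311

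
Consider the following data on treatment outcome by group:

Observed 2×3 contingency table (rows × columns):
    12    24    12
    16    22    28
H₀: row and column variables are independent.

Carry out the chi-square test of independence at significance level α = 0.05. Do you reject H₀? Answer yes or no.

reject H₀: no

Row totals [48, 66], col totals [28, 46, 40], n=114
χ² = (12−11.79)²/11.79 + (24−19.37)²/19.37 + (12−16.84)²/16.84 + (16−16.21)²/16.21 + (22−26.63)²/26.63 + (28−23.16)²/23.16 = 4.3241
df = 2
p-value (upper-tail) = 0.11509
At α=0.05: p ≥ α → fail to reject H₀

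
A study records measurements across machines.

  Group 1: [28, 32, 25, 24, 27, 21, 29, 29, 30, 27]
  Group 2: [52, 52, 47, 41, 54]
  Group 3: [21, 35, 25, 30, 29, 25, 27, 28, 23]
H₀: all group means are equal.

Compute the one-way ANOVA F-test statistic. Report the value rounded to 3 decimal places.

Group means [27.20, 49.20, 27.00], grand mean 31.708
SSB = Σnᵢ(x̄ᵢ−x̄)² = 1932.558; SSW = ΣΣ(x−x̄ᵢ)² = 340.400
MSB = 1932.558/2 = 966.2792; MSW = 340.400/21 = 16.2095
F = MSB/MSW = 59.6118
df = (2, 21)

test statistic = 59.612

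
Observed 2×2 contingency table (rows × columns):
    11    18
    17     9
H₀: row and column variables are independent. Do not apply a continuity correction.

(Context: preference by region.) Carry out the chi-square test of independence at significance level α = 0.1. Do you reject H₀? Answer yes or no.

reject H₀: yes

Row totals [29, 26], col totals [28, 27], n=55
χ² = (11−14.76)²/14.76 + (18−14.24)²/14.24 + (17−13.24)²/13.24 + (9−12.76)²/12.76 = 4.1344
df = 1
p-value (upper-tail) = 0.04202
At α=0.1: p < α → reject H₀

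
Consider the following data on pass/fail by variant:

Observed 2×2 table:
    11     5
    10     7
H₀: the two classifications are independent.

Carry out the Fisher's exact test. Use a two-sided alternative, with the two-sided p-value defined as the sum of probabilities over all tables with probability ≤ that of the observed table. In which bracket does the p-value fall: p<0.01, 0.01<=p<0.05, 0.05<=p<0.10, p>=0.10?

p-value bracket: p>=0.10

Margins: r₁=16, r₂=17, c₁=21, c₂=12, n=33
p_obs = C(16,11)·C(17,10)/C(33,21); sum pmf over tables with pmf ≤ p_obs
p-value (two-sided) = 0.72068
→ bracket: p>=0.10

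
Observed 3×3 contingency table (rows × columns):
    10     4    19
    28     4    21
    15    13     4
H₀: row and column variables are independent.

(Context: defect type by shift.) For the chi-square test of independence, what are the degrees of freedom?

degrees of freedom = 4

df = (r−1)(c−1) = (3−1)·(3−1) = 4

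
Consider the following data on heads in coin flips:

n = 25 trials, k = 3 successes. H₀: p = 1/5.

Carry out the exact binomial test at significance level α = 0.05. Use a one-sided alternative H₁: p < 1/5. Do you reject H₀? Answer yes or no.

reject H₀: no

Exact binomial: n=25, k=3, p₀=1/5=0.2000
P(X≤3) from Σ C(n,i)·p₀^i·(1−p₀)^(n−i)
p-value (one-sided, H₁ less) = 0.23399
At α=0.05: p ≥ α → fail to reject H₀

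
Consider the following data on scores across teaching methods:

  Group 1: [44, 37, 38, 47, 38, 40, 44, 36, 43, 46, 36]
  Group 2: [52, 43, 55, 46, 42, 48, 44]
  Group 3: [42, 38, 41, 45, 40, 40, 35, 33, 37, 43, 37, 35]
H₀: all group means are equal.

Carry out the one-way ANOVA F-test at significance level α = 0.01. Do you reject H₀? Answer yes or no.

Group means [40.82, 47.14, 38.83], grand mean 41.500
SSB = Σnᵢ(x̄ᵢ−x̄)² = 313.340; SSW = ΣΣ(x−x̄ᵢ)² = 452.160
MSB = 313.340/2 = 156.6699; MSW = 452.160/27 = 16.7467
F = MSB/MSW = 9.3553
df = (2, 27)
p-value (upper-tail) = 0.00082
At α=0.01: p < α → reject H₀

reject H₀: yes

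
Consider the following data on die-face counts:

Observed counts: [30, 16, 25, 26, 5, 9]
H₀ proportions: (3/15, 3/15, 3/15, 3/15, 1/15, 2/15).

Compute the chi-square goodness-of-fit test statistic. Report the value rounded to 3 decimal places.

n = 111; E_i = n·p_i = [22.20, 22.20, 22.20, 22.20, 7.40, 14.80]
χ² = (30−22.20)²/22.20 + (16−22.20)²/22.20 + (25−22.20)²/22.20 + (26−22.20)²/22.20 + (5−7.40)²/7.40 + (9−14.80)²/14.80 = 8.5270
df = 5

test statistic = 8.527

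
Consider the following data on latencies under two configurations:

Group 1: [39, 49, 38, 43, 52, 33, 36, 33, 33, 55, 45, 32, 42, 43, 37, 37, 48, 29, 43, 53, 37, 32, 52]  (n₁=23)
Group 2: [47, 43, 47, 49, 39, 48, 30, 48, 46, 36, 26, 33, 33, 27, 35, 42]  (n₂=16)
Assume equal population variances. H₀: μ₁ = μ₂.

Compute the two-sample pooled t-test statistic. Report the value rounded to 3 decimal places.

test statistic = 0.629

x̄₁=40.913, s₁=7.710, n₁=23
x̄₂=39.312, s₂=7.973, n₂=16
s_p² = [22·7.710² + 15·7.973²]/37 = 61.1152
SE = √(s_p²·(1/23+1/16)) = 2.5450
t = (40.913−39.312)/2.5450 = 0.6289
df = 37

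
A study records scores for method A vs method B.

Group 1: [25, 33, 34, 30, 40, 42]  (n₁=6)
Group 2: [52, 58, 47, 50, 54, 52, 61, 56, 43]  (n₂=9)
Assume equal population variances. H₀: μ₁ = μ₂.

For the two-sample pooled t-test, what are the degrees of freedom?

degrees of freedom = 13

df = n₁ + n₂ − 2 = 6 + 9 − 2 = 13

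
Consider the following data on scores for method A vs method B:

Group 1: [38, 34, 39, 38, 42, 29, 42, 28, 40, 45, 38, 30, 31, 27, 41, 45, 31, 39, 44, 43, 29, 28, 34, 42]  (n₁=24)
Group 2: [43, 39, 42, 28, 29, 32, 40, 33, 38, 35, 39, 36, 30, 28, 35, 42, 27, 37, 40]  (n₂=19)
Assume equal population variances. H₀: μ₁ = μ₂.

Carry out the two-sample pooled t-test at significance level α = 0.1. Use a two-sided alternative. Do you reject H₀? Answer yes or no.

x̄₁=36.542, s₁=6.072, n₁=24
x̄₂=35.421, s₂=5.221, n₂=19
s_p² = [23·6.072² + 18·5.221²]/41 = 32.6485
SE = √(s_p²·(1/24+1/19)) = 1.7546
t = (36.542−35.421)/1.7546 = 0.6387
df = 41
p-value (two-sided) = 0.52659
At α=0.1: p ≥ α → fail to reject H₀

reject H₀: no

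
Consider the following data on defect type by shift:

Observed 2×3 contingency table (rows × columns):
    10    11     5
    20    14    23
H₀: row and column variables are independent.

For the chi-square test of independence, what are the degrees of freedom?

degrees of freedom = 2

df = (r−1)(c−1) = (2−1)·(3−1) = 2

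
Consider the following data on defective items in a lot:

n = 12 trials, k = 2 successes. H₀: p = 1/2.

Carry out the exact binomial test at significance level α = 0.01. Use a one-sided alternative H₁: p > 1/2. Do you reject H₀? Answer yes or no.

reject H₀: no

Exact binomial: n=12, k=2, p₀=1/2=0.5000
P(X≥2) from Σ C(n,i)·p₀^i·(1−p₀)^(n−i)
p-value (one-sided, H₁ greater) = 0.99683
At α=0.01: p ≥ α → fail to reject H₀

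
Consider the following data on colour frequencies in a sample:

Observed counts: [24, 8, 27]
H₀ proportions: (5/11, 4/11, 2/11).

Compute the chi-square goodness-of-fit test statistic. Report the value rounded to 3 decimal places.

test statistic = 33.419

n = 59; E_i = n·p_i = [26.82, 21.45, 10.73]
χ² = (24−26.82)²/26.82 + (8−21.45)²/21.45 + (27−10.73)²/10.73 = 33.4186
df = 2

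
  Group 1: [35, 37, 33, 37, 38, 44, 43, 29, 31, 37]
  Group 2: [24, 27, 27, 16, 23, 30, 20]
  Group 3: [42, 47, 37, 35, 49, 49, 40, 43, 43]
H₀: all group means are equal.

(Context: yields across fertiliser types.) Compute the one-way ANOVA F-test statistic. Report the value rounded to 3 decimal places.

test statistic = 30.788

Group means [36.40, 23.86, 42.78], grand mean 35.231
SSB = Σnᵢ(x̄ᵢ−x̄)² = 1431.803; SSW = ΣΣ(x−x̄ᵢ)² = 534.813
MSB = 1431.803/2 = 715.9013; MSW = 534.813/23 = 23.2527
F = MSB/MSW = 30.7878
df = (2, 23)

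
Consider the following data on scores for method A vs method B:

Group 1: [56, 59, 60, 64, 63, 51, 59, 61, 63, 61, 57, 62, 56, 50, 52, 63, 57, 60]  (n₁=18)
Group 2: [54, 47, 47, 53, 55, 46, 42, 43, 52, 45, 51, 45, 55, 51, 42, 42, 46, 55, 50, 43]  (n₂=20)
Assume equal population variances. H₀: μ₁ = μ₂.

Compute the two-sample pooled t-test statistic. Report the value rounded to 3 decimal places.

x̄₁=58.556, s₁=4.260, n₁=18
x̄₂=48.200, s₂=4.764, n₂=20
s_p² = [17·4.260² + 19·4.764²]/36 = 20.5457
SE = √(s_p²·(1/18+1/20)) = 1.4727
t = (58.556−48.200)/1.4727 = 7.0319
df = 36

test statistic = 7.032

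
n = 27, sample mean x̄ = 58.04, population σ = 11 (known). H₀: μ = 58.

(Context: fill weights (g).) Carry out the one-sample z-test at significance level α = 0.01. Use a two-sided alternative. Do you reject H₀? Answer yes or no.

reject H₀: no

SE = σ/√n = 11/√27 = 2.1170
z = (x̄−μ₀)/SE = (58.04−58)/2.1170 = 0.0189
p-value (two-sided) = 0.98492
At α=0.01: p ≥ α → fail to reject H₀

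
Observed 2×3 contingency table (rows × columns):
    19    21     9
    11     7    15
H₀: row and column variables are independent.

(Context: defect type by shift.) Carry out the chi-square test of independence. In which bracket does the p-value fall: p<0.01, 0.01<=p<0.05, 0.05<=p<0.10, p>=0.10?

Row totals [49, 33], col totals [30, 28, 24], n=82
χ² = (19−17.93)²/17.93 + (21−16.73)²/16.73 + (9−14.34)²/14.34 + (11−12.07)²/12.07 + (7−11.27)²/11.27 + (15−9.66)²/9.66 = 7.8087
df = 2
p-value (upper-tail) = 0.02015
→ bracket: 0.01<=p<0.05

p-value bracket: 0.01<=p<0.05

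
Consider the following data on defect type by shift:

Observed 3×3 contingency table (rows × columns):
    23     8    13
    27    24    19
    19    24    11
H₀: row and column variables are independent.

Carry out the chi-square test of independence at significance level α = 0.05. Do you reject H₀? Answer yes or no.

Row totals [44, 70, 54], col totals [69, 56, 43], n=168
χ² = (23−18.07)²/18.07 + (8−14.67)²/14.67 + (13−11.26)²/11.26 + (27−28.75)²/28.75 + (24−23.33)²/23.33 + (19−17.92)²/17.92 + (19−22.18)²/22.18 + (24−18.00)²/18.00 + (11−13.82)²/13.82 = 7.8653
df = 4
p-value (upper-tail) = 0.09664
At α=0.05: p ≥ α → fail to reject H₀

reject H₀: no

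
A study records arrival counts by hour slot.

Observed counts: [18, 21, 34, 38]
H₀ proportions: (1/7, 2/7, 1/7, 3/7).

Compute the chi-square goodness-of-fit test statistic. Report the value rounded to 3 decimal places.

test statistic = 26.593

n = 111; E_i = n·p_i = [15.86, 31.71, 15.86, 47.57]
χ² = (18−15.86)²/15.86 + (21−31.71)²/31.71 + (34−15.86)²/15.86 + (38−47.57)²/47.57 = 26.5931
df = 3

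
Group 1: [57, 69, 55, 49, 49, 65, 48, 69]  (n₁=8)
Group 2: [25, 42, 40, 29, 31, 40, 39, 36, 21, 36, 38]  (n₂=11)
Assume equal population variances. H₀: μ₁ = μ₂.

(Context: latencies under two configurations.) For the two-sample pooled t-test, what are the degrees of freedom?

degrees of freedom = 17

df = n₁ + n₂ − 2 = 8 + 11 − 2 = 17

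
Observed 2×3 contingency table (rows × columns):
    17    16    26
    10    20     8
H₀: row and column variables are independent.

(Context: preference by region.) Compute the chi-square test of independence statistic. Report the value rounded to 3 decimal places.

Row totals [59, 38], col totals [27, 36, 34], n=97
χ² = (17−16.42)²/16.42 + (16−21.90)²/21.90 + (26−20.68)²/20.68 + (10−10.58)²/10.58 + (20−14.10)²/14.10 + (8−13.32)²/13.32 = 7.5984
df = 2

test statistic = 7.598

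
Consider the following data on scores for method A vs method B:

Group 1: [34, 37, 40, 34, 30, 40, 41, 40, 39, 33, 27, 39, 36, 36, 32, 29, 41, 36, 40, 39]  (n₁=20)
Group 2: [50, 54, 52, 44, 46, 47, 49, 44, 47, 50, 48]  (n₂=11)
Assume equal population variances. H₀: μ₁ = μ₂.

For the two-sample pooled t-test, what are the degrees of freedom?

df = n₁ + n₂ − 2 = 20 + 11 − 2 = 29

degrees of freedom = 29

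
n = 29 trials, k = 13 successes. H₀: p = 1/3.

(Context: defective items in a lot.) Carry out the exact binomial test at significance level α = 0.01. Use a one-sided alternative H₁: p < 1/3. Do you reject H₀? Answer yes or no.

reject H₀: no

Exact binomial: n=29, k=13, p₀=1/3=0.3333
P(X≤13) from Σ C(n,i)·p₀^i·(1−p₀)^(n−i)
p-value (one-sided, H₁ less) = 0.93183
At α=0.01: p ≥ α → fail to reject H₀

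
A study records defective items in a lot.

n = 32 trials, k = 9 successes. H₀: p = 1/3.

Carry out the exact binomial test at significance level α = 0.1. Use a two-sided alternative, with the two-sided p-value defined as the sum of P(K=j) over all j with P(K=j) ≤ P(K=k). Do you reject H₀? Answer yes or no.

Exact binomial: n=32, k=9, p₀=1/3=0.3333
P(X=j) = C(n,j)·p₀^j·(1−p₀)^(n−j); p = Σ P(X=j) over j with P(X=j) ≤ P(X=9)
p-value (two-sided) = 0.58018
At α=0.1: p ≥ α → fail to reject H₀

reject H₀: no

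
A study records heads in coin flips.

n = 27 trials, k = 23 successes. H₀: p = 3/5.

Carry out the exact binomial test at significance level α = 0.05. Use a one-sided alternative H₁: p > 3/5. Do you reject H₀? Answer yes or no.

Exact binomial: n=27, k=23, p₀=3/5=0.6000
P(X≥23) from Σ C(n,i)·p₀^i·(1−p₀)^(n−i)
p-value (one-sided, H₁ greater) = 0.00461
At α=0.05: p < α → reject H₀

reject H₀: yes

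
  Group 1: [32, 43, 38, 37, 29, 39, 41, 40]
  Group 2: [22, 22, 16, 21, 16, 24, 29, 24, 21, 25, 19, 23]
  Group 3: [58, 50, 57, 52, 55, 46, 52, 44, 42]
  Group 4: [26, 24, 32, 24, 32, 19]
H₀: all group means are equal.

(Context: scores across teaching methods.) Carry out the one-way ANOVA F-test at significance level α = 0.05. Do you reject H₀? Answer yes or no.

Group means [37.38, 21.83, 50.67, 26.17], grand mean 33.543
SSB = Σnᵢ(x̄ᵢ−x̄)² = 4728.311; SSW = ΣΣ(x−x̄ᵢ)² = 690.375
MSB = 4728.311/3 = 1576.1036; MSW = 690.375/31 = 22.2702
F = MSB/MSW = 70.7720
df = (3, 31)
p-value (upper-tail) = 0.00000
At α=0.05: p < α → reject H₀

reject H₀: yes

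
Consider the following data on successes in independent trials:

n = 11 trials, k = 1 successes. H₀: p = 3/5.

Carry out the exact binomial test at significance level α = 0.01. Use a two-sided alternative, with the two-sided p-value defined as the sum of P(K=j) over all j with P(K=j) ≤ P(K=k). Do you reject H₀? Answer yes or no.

reject H₀: yes

Exact binomial: n=11, k=1, p₀=3/5=0.6000
P(X=j) = C(n,j)·p₀^j·(1−p₀)^(n−j); p = Σ P(X=j) over j with P(X=j) ≤ P(X=1)
p-value (two-sided) = 0.00073
At α=0.01: p < α → reject H₀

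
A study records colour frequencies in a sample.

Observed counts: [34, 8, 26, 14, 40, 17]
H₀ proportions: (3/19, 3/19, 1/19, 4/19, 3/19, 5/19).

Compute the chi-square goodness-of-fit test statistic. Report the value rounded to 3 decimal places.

test statistic = 96.491

n = 139; E_i = n·p_i = [21.95, 21.95, 7.32, 29.26, 21.95, 36.58]
χ² = (34−21.95)²/21.95 + (8−21.95)²/21.95 + (26−7.32)²/7.32 + (14−29.26)²/29.26 + (40−21.95)²/21.95 + (17−36.58)²/36.58 = 96.4906
df = 5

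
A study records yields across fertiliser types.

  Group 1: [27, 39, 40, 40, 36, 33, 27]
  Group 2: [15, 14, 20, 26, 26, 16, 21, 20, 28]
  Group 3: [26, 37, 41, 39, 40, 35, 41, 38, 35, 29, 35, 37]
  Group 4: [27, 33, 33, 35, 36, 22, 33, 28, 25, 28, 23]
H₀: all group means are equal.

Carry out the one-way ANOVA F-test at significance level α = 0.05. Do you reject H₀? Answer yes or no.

reject H₀: yes

Group means [34.57, 20.67, 36.08, 29.36], grand mean 30.359
SSB = Σnᵢ(x̄ᵢ−x̄)² = 1373.798; SSW = ΣΣ(x−x̄ᵢ)² = 879.176
MSB = 1373.798/3 = 457.9327; MSW = 879.176/35 = 25.1193
F = MSB/MSW = 18.2303
df = (3, 35)
p-value (upper-tail) = 0.00000
At α=0.05: p < α → reject H₀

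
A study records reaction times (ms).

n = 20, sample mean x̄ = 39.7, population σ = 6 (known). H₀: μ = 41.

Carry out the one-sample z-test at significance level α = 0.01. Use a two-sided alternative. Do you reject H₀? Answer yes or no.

SE = σ/√n = 6/√20 = 1.3416
z = (x̄−μ₀)/SE = (39.7−41)/1.3416 = -0.9690
p-value (two-sided) = 0.33256
At α=0.01: p ≥ α → fail to reject H₀

reject H₀: no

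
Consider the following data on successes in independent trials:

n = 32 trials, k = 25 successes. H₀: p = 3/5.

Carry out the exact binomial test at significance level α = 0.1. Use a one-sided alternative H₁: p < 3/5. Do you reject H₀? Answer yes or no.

Exact binomial: n=32, k=25, p₀=3/5=0.6000
P(X≤25) from Σ C(n,i)·p₀^i·(1−p₀)^(n−i)
p-value (one-sided, H₁ less) = 0.99086
At α=0.1: p ≥ α → fail to reject H₀

reject H₀: no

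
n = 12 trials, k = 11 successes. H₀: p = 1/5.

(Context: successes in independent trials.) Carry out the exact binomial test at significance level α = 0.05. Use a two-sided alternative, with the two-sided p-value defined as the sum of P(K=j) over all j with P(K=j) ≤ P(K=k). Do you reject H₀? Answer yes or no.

reject H₀: yes

Exact binomial: n=12, k=11, p₀=1/5=0.2000
P(X=j) = C(n,j)·p₀^j·(1−p₀)^(n−j); p = Σ P(X=j) over j with P(X=j) ≤ P(X=11)
p-value (two-sided) = 0.00000
At α=0.05: p < α → reject H₀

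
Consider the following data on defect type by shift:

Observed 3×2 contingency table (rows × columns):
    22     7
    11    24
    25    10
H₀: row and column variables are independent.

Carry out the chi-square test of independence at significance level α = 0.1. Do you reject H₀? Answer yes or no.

reject H₀: yes

Row totals [29, 35, 35], col totals [58, 41], n=99
χ² = (22−16.99)²/16.99 + (7−12.01)²/12.01 + (11−20.51)²/20.51 + (24−14.49)²/14.49 + (25−20.51)²/20.51 + (10−14.49)²/14.49 = 16.5856
df = 2
p-value (upper-tail) = 0.00025
At α=0.1: p < α → reject H₀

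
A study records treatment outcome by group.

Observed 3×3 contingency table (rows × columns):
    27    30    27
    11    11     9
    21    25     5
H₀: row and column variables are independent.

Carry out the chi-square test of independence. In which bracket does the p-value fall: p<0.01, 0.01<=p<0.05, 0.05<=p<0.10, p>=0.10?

Row totals [84, 31, 51], col totals [59, 66, 41], n=166
χ² = (27−29.86)²/29.86 + (30−33.40)²/33.40 + (27−20.75)²/20.75 + (11−11.02)²/11.02 + (11−12.33)²/12.33 + (9−7.66)²/7.66 + (21−18.13)²/18.13 + (25−20.28)²/20.28 + (5−12.60)²/12.60 = 9.0182
df = 4
p-value (upper-tail) = 0.06065
→ bracket: 0.05<=p<0.10

p-value bracket: 0.05<=p<0.10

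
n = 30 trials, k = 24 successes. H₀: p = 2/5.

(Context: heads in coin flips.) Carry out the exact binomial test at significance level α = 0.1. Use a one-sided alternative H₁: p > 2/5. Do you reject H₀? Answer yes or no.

Exact binomial: n=30, k=24, p₀=2/5=0.4000
P(X≥24) from Σ C(n,i)·p₀^i·(1−p₀)^(n−i)
p-value (one-sided, H₁ greater) = 0.00001
At α=0.1: p < α → reject H₀

reject H₀: yes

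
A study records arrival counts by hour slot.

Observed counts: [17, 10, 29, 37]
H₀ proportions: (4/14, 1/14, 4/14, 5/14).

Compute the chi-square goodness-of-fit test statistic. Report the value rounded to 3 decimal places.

test statistic = 5.798

n = 93; E_i = n·p_i = [26.57, 6.64, 26.57, 33.21]
χ² = (17−26.57)²/26.57 + (10−6.64)²/6.64 + (29−26.57)²/26.57 + (37−33.21)²/33.21 = 5.7978
df = 3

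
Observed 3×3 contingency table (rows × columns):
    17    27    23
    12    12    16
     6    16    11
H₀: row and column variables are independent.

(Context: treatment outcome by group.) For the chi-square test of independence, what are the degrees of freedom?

degrees of freedom = 4

df = (r−1)(c−1) = (3−1)·(3−1) = 4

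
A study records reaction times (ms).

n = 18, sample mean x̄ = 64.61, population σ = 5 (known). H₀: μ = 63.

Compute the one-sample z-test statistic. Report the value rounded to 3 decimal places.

test statistic = 1.366

SE = σ/√n = 5/√18 = 1.1785
z = (x̄−μ₀)/SE = (64.61−63)/1.1785 = 1.3661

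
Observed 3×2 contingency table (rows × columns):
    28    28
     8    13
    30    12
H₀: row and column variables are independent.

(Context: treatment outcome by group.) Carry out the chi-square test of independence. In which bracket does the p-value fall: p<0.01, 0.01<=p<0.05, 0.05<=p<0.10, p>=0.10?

Row totals [56, 21, 42], col totals [66, 53], n=119
χ² = (28−31.06)²/31.06 + (28−24.94)²/24.94 + (8−11.65)²/11.65 + (13−9.35)²/9.35 + (30−23.29)²/23.29 + (12−18.71)²/18.71 = 7.5750
df = 2
p-value (upper-tail) = 0.02265
→ bracket: 0.01<=p<0.05

p-value bracket: 0.01<=p<0.05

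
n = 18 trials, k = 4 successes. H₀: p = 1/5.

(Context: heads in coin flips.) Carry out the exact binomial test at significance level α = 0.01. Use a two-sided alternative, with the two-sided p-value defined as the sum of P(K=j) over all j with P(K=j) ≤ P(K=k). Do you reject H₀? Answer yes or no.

Exact binomial: n=18, k=4, p₀=1/5=0.2000
P(X=j) = C(n,j)·p₀^j·(1−p₀)^(n−j); p = Σ P(X=j) over j with P(X=j) ≤ P(X=4)
p-value (two-sided) = 0.77032
At α=0.01: p ≥ α → fail to reject H₀

reject H₀: no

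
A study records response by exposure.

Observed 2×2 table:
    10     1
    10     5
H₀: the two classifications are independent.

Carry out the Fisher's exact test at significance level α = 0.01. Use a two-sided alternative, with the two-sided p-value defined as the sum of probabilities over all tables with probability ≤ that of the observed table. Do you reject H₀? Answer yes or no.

Margins: r₁=11, r₂=15, c₁=20, c₂=6, n=26
p_obs = C(11,10)·C(15,10)/C(26,20); sum pmf over tables with pmf ≤ p_obs
p-value (two-sided) = 0.19732
At α=0.01: p ≥ α → fail to reject H₀

reject H₀: no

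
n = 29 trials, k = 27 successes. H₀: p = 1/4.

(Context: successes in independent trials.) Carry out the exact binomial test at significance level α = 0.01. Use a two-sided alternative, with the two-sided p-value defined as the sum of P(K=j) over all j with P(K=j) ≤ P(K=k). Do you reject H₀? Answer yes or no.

Exact binomial: n=29, k=27, p₀=1/4=0.2500
P(X=j) = C(n,j)·p₀^j·(1−p₀)^(n−j); p = Σ P(X=j) over j with P(X=j) ≤ P(X=27)
p-value (two-sided) = 0.00000
At α=0.01: p < α → reject H₀

reject H₀: yes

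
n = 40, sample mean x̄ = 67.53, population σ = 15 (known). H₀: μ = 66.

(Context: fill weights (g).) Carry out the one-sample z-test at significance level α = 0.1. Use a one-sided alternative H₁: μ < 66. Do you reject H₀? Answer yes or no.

SE = σ/√n = 15/√40 = 2.3717
z = (x̄−μ₀)/SE = (67.53−66)/2.3717 = 0.6451
p-value (one-sided, H₁ less) = 0.74057
At α=0.1: p ≥ α → fail to reject H₀

reject H₀: no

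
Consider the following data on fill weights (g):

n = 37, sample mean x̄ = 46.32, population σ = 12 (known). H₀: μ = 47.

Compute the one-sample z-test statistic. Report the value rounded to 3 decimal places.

test statistic = -0.345

SE = σ/√n = 12/√37 = 1.9728
z = (x̄−μ₀)/SE = (46.32−47)/1.9728 = -0.3447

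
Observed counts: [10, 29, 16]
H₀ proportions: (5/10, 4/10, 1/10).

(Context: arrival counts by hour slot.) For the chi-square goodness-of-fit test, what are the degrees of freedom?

degrees of freedom = 2

df = k − 1 = 3 − 1 = 2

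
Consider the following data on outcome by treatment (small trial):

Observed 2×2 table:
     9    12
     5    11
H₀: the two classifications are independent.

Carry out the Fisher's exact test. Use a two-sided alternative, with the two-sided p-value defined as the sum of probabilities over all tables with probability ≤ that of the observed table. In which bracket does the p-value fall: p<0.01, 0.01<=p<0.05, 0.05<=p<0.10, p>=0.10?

Margins: r₁=21, r₂=16, c₁=14, c₂=23, n=37
p_obs = C(21,9)·C(16,5)/C(37,14); sum pmf over tables with pmf ≤ p_obs
p-value (two-sided) = 0.51535
→ bracket: p>=0.10

p-value bracket: p>=0.10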